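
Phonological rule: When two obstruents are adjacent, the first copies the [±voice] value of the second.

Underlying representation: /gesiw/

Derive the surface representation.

no segment meets the rule's conditions; no change.

[gesiw]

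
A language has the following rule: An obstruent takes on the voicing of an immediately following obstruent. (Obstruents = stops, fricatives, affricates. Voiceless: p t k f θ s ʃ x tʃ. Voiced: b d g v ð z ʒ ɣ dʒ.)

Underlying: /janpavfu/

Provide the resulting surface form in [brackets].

/v/ before /f/ (voiceless) → [f]

[janpaffu]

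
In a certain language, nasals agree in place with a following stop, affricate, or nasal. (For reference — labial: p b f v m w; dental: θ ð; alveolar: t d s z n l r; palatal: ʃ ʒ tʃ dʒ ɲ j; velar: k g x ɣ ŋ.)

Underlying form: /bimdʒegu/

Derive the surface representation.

/m/ before /dʒ/ (palatal) → [ɲ]

[biɲdʒegu]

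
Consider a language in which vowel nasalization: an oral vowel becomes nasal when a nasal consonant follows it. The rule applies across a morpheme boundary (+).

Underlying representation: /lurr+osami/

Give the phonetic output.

/a/ before nasal /m/ → [ã]

[lurr+osãmi]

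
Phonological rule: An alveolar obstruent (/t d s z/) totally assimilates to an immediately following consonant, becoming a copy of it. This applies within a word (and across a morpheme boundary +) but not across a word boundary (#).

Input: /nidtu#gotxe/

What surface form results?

/d/ before /t/ → [t] (total assimilation)
/t/ before /x/ → [x] (total assimilation)

[nittu#goxxe]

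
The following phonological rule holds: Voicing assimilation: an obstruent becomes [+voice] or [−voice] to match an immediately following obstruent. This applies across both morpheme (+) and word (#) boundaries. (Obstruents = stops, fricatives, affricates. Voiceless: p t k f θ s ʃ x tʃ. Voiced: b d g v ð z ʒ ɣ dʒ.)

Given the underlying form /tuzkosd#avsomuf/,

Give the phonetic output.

[tuskozd#afsomuf]

/z/ before /k/ (voiceless) → [s]
/s/ before /d/ (voiced) → [z]
/v/ before /s/ (voiceless) → [f]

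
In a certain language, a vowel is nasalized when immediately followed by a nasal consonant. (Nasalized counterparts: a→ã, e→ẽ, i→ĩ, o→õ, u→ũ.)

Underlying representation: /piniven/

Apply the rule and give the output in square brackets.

/i/ before nasal /n/ → [ĩ]
/e/ before nasal /n/ → [ẽ]

[pĩnivẽn]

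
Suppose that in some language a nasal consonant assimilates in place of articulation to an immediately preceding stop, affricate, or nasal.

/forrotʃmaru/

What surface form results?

/m/ after /tʃ/ (palatal) → [ɲ]

[forrotʃɲaru]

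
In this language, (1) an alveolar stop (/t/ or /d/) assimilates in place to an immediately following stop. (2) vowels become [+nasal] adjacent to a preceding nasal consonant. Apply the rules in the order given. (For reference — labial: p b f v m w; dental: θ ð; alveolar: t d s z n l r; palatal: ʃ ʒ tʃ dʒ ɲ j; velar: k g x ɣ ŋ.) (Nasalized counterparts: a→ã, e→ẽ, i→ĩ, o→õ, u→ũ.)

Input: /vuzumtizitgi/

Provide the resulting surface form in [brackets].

[vuzumtizikgi]

Rule 1: /t/ before /g/ (velar) → [k]
After rule 1: vuzumtizikgi
Rule 2: no segment meets the rule's conditions; no change.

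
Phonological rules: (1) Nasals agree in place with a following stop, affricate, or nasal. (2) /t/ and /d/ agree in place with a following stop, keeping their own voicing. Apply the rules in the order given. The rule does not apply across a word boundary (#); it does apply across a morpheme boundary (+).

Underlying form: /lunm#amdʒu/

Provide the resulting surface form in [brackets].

[lumm#aɲdʒu]

Rule 1: /n/ before /m/ (labial) → [m]
Rule 1: /m/ before /dʒ/ (palatal) → [ɲ]
After rule 1: lumm#aɲdʒu
Rule 2: no segment meets the rule's conditions; no change.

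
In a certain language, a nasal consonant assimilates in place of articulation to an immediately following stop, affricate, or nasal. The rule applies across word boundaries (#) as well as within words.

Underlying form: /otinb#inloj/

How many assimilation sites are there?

1

/n/ before /b/ (labial) → [m]
1 segment changes.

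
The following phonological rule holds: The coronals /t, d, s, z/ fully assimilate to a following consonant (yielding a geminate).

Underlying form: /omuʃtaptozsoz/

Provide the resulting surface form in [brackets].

[omuʃtaptossoz]

/z/ before /s/ → [s] (total assimilation)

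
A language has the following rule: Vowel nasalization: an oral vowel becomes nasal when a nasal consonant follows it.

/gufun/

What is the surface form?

[gufũn]

/u/ before nasal /n/ → [ũ]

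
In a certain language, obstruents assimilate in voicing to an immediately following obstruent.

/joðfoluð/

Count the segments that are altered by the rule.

/ð/ before /f/ (voiceless) → [θ]
1 segment changes.

1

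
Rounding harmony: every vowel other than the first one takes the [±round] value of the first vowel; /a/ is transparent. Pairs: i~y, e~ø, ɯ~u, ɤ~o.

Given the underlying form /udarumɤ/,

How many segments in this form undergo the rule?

1

/ɤ/ harmonizes with /u/ ([+round]) → [o]
1 segment changes.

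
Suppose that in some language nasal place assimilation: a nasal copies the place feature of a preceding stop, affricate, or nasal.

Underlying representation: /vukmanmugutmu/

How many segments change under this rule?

3

/m/ after /k/ (velar) → [ŋ]
/m/ after /n/ (alveolar) → [n]
/m/ after /t/ (alveolar) → [n]
3 segments change.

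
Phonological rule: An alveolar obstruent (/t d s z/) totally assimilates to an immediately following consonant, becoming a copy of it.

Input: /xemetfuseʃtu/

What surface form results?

/t/ before /f/ → [f] (total assimilation)

[xemeffuseʃtu]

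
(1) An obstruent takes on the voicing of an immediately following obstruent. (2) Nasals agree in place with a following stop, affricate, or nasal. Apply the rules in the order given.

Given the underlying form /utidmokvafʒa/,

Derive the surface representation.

Rule 1: /k/ before /v/ (voiced) → [g]
Rule 1: /f/ before /ʒ/ (voiced) → [v]
After rule 1: utidmogvavʒa
Rule 2: no segment meets the rule's conditions; no change.

[utidmogvavʒa]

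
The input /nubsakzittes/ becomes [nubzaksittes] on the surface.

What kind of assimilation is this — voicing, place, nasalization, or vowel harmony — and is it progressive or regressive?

/s/→[z] /z/→[s].
Each target copies a feature from the preceding segment, so the direction is progressive.

voicing assimilation, progressive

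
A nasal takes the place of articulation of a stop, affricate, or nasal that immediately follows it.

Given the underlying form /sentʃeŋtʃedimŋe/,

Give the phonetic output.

/n/ before /tʃ/ (palatal) → [ɲ]
/ŋ/ before /tʃ/ (palatal) → [ɲ]
/m/ before /ŋ/ (velar) → [ŋ]

[seɲtʃeɲtʃediŋŋe]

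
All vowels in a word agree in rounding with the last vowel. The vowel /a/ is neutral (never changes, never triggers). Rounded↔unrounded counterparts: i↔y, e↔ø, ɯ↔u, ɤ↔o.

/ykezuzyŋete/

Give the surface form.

/y/ harmonizes with /e/ ([-round]) → [i]
/u/ harmonizes with /e/ ([-round]) → [ɯ]
/y/ harmonizes with /e/ ([-round]) → [i]

[ikezɯziŋete]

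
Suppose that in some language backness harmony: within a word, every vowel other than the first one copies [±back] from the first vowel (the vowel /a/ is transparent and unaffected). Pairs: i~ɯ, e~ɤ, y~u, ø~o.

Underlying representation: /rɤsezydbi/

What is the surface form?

[rɤsɤzudbɯ]

/e/ harmonizes with /ɤ/ ([+back]) → [ɤ]
/y/ harmonizes with /ɤ/ ([+back]) → [u]
/i/ harmonizes with /ɤ/ ([+back]) → [ɯ]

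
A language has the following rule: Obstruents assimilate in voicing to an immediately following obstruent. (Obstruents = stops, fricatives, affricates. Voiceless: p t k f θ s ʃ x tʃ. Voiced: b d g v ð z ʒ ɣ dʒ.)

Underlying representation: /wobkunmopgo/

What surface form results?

[wopkunmobgo]

/b/ before /k/ (voiceless) → [p]
/p/ before /g/ (voiced) → [b]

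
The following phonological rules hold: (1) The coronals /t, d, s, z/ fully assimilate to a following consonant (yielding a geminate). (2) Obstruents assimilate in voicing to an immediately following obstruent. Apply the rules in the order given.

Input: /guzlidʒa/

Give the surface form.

Rule 1: /z/ before /l/ → [l] (total assimilation)
After rule 1: gullidʒa
Rule 2: no segment meets the rule's conditions; no change.

[gullidʒa]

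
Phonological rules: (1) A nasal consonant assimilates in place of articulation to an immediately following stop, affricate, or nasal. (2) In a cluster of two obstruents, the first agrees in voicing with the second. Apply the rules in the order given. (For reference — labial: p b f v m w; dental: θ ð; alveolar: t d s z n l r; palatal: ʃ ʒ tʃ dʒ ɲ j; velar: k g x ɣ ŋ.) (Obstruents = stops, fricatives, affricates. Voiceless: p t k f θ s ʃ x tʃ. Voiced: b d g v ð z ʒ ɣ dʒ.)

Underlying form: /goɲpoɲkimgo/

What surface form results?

Rule 1: /ɲ/ before /p/ (labial) → [m]
Rule 1: /ɲ/ before /k/ (velar) → [ŋ]
Rule 1: /m/ before /g/ (velar) → [ŋ]
After rule 1: gompoŋkiŋgo
Rule 2: no segment meets the rule's conditions; no change.

[gompoŋkiŋgo]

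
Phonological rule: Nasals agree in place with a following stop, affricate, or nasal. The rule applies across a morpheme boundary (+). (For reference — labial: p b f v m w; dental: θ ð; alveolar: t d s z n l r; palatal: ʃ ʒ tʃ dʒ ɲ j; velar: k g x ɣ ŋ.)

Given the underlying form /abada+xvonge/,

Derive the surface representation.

/n/ before /g/ (velar) → [ŋ]

[abada+xvoŋge]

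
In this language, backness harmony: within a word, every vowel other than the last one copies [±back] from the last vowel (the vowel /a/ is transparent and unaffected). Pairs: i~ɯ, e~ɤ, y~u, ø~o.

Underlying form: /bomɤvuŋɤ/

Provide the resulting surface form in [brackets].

no segment meets the rule's conditions; no change.

[bomɤvuŋɤ]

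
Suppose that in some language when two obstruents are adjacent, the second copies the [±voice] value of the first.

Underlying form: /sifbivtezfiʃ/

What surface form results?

[sifpivdezviʃ]

/b/ after /f/ (voiceless) → [p]
/t/ after /v/ (voiced) → [d]
/f/ after /z/ (voiced) → [v]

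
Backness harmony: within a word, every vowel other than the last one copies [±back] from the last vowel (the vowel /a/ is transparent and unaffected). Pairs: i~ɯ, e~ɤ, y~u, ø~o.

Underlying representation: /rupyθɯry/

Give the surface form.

/u/ harmonizes with /y/ ([-back]) → [y]
/ɯ/ harmonizes with /y/ ([-back]) → [i]

[rypyθiry]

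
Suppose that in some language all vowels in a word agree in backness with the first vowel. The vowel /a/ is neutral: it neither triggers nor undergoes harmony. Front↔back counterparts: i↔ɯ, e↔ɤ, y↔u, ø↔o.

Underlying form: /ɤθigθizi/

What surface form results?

/i/ harmonizes with /ɤ/ ([+back]) → [ɯ]
/i/ harmonizes with /ɤ/ ([+back]) → [ɯ]
/i/ harmonizes with /ɤ/ ([+back]) → [ɯ]

[ɤθɯgθɯzɯ]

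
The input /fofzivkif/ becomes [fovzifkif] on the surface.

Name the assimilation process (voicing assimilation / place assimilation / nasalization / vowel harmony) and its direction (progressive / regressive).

/f/→[v] /v/→[f].
Each target copies a feature from the following segment, so the direction is regressive.

voicing assimilation, regressive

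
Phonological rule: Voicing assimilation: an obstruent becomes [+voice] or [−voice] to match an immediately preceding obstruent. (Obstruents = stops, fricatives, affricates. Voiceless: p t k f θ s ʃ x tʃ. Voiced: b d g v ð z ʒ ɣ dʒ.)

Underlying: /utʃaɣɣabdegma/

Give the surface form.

no segment meets the rule's conditions; no change.

[utʃaɣɣabdegma]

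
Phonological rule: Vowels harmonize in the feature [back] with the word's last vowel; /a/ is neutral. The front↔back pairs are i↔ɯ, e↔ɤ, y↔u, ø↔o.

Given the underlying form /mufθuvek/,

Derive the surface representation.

[myfθyvek]

/u/ harmonizes with /e/ ([-back]) → [y]
/u/ harmonizes with /e/ ([-back]) → [y]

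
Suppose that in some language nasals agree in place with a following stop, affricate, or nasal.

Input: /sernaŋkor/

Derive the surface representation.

no segment meets the rule's conditions; no change.

[sernaŋkor]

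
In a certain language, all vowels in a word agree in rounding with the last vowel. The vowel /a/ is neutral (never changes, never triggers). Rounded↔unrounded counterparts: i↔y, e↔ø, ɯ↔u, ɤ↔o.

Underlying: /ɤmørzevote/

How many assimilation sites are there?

2

/ø/ harmonizes with /e/ ([-round]) → [e]
/o/ harmonizes with /e/ ([-round]) → [ɤ]
2 segments change.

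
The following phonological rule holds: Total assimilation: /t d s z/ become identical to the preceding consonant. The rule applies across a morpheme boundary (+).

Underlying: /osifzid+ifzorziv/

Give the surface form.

/z/ after /f/ → [f] (total assimilation)
/z/ after /f/ → [f] (total assimilation)
/z/ after /r/ → [r] (total assimilation)

[osiffid+ifforriv]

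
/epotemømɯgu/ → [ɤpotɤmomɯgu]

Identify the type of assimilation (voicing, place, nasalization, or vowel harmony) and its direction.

vowel harmony, regressive

/e/→[ɤ] /e/→[ɤ] /ø/→[o].
Vowels agree with the last vowel, so the harmony is regressive.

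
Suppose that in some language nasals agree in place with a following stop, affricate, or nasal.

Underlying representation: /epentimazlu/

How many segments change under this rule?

No segment meets the rule's conditions.

0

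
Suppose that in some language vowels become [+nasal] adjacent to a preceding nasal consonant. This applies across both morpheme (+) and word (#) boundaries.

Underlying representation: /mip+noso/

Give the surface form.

[mĩp+nõso]

/i/ after nasal /m/ → [ĩ]
/o/ after nasal /n/ → [õ]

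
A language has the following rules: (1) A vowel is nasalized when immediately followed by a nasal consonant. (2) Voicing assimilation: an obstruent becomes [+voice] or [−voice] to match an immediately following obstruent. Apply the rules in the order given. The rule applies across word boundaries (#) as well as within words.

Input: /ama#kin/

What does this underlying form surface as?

[ãma#kĩn]

Rule 1: /a/ before nasal /m/ → [ã]
Rule 1: /i/ before nasal /n/ → [ĩ]
After rule 1: ãma#kĩn
Rule 2: no segment meets the rule's conditions; no change.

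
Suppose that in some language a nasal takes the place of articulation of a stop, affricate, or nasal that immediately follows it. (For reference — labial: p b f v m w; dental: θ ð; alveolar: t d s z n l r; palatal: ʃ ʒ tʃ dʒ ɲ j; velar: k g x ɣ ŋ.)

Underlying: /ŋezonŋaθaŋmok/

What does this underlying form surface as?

[ŋezoŋŋaθammok]

/n/ before /ŋ/ (velar) → [ŋ]
/ŋ/ before /m/ (labial) → [m]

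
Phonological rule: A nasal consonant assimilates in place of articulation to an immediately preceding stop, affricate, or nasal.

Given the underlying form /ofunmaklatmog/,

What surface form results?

/m/ after /n/ (alveolar) → [n]
/m/ after /t/ (alveolar) → [n]

[ofunnaklatnog]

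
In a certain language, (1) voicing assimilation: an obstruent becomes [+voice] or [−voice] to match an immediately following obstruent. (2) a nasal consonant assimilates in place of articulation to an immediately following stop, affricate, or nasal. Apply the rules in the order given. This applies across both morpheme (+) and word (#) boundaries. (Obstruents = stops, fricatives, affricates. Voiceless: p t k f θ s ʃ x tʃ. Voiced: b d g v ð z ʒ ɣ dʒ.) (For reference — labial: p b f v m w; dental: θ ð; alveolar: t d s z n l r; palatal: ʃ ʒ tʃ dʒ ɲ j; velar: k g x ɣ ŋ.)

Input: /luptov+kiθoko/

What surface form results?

Rule 1: /v/ before /k/ (voiceless) → [f]
After rule 1: luptof+kiθoko
Rule 2: no segment meets the rule's conditions; no change.

[luptof+kiθoko]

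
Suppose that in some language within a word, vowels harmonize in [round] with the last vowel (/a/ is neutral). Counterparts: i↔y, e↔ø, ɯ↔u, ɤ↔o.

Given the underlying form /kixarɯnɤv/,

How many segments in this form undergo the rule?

No segment meets the rule's conditions.

0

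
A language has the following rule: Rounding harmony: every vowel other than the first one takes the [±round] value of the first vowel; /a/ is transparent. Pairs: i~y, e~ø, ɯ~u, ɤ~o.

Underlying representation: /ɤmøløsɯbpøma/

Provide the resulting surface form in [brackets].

/ø/ harmonizes with /ɤ/ ([-round]) → [e]
/ø/ harmonizes with /ɤ/ ([-round]) → [e]
/ø/ harmonizes with /ɤ/ ([-round]) → [e]

[ɤmelesɯbpema]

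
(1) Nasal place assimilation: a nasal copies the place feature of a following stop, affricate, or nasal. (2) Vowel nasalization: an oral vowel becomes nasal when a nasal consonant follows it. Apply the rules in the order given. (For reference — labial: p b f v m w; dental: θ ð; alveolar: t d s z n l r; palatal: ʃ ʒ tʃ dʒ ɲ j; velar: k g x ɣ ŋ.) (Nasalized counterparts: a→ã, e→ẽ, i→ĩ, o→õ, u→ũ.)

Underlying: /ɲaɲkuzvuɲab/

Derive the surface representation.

[ɲãŋkuzvũɲab]

Rule 1: /ɲ/ before /k/ (velar) → [ŋ]
After rule 1: ɲaŋkuzvuɲab
Rule 2: /a/ before nasal /ŋ/ → [ã]
Rule 2: /u/ before nasal /ɲ/ → [ũ]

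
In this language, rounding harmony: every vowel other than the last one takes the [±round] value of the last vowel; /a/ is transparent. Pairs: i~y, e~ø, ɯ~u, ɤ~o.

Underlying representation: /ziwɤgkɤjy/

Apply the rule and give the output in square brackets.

[zywogkojy]

/i/ harmonizes with /y/ ([+round]) → [y]
/ɤ/ harmonizes with /y/ ([+round]) → [o]
/ɤ/ harmonizes with /y/ ([+round]) → [o]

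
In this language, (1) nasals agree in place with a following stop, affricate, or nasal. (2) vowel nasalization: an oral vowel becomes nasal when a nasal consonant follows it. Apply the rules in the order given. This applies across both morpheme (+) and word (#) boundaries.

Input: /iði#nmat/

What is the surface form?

Rule 1: /n/ before /m/ (labial) → [m]
After rule 1: iði#mmat
Rule 2: /i/ before nasal /m/ → [ĩ]

[iðĩ#mmat]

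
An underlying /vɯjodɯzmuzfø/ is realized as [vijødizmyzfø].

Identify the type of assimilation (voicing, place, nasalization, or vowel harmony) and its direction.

vowel harmony, regressive

/ɯ/→[i] /o/→[ø] /ɯ/→[i] /u/→[y].
Vowels agree with the last vowel, so the harmony is regressive.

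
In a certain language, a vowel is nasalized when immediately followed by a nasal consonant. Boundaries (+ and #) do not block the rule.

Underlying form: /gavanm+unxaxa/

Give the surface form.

/a/ before nasal /n/ → [ã]
/u/ before nasal /n/ → [ũ]

[gavãnm+ũnxaxa]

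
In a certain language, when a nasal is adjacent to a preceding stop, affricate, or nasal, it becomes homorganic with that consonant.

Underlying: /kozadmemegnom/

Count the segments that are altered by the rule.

/m/ after /d/ (alveolar) → [n]
/n/ after /g/ (velar) → [ŋ]
2 segments change.

2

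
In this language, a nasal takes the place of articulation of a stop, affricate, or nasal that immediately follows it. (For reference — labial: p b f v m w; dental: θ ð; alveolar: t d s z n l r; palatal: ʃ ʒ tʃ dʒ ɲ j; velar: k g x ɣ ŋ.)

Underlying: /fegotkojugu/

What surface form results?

no segment meets the rule's conditions; no change.

[fegotkojugu]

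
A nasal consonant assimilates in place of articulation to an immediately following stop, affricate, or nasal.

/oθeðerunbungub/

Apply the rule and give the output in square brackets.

[oθeðerumbuŋgub]

/n/ before /b/ (labial) → [m]
/n/ before /g/ (velar) → [ŋ]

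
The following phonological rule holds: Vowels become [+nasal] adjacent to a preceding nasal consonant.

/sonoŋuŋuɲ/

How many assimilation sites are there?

3

/o/ after nasal /n/ → [õ]
/u/ after nasal /ŋ/ → [ũ]
/u/ after nasal /ŋ/ → [ũ]
3 segments change.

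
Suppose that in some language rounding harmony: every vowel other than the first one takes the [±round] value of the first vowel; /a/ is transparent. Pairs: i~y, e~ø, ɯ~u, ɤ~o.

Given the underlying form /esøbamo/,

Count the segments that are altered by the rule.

/ø/ harmonizes with /e/ ([-round]) → [e]
/o/ harmonizes with /e/ ([-round]) → [ɤ]
2 segments change.

2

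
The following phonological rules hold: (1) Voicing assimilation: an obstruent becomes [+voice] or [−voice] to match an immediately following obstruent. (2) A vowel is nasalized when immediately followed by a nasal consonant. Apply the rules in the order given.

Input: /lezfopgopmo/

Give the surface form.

[lesfobgopmo]

Rule 1: /z/ before /f/ (voiceless) → [s]
Rule 1: /p/ before /g/ (voiced) → [b]
After rule 1: lesfobgopmo
Rule 2: no segment meets the rule's conditions; no change.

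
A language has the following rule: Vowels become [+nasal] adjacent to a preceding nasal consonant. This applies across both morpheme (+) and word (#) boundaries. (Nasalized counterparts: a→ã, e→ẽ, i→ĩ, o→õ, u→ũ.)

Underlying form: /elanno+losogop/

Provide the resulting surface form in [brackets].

[elannõ+losogop]

/o/ after nasal /n/ → [õ]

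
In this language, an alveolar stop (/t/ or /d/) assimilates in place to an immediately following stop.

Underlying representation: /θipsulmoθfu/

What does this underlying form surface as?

no segment meets the rule's conditions; no change.

[θipsulmoθfu]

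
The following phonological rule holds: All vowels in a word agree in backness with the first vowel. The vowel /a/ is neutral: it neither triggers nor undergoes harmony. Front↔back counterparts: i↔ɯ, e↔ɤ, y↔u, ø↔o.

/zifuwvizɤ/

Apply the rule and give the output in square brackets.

/u/ harmonizes with /i/ ([-back]) → [y]
/ɤ/ harmonizes with /i/ ([-back]) → [e]

[zifywvize]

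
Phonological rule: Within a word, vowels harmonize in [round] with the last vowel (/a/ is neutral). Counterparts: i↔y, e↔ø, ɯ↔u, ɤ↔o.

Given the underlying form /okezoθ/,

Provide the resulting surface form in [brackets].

[okøzoθ]

/e/ harmonizes with /o/ ([+round]) → [ø]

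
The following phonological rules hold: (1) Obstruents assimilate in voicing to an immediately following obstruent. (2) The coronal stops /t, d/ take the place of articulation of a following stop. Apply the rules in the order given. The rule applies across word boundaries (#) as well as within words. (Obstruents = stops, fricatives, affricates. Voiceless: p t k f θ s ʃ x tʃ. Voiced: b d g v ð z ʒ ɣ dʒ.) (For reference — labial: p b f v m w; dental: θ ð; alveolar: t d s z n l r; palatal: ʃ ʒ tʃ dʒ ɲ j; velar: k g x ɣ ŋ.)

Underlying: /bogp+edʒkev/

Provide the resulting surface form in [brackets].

Rule 1: /g/ before /p/ (voiceless) → [k]
Rule 1: /dʒ/ before /k/ (voiceless) → [tʃ]
After rule 1: bokp+etʃkev
Rule 2: no segment meets the rule's conditions; no change.

[bokp+etʃkev]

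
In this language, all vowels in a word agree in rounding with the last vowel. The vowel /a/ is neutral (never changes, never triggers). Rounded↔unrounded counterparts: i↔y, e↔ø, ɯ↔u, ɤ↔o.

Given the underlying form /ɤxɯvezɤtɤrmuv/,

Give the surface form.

/ɤ/ harmonizes with /u/ ([+round]) → [o]
/ɯ/ harmonizes with /u/ ([+round]) → [u]
/e/ harmonizes with /u/ ([+round]) → [ø]
/ɤ/ harmonizes with /u/ ([+round]) → [o]
/ɤ/ harmonizes with /u/ ([+round]) → [o]

[oxuvøzotormuv]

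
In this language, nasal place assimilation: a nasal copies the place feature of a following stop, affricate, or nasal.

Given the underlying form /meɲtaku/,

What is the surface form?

[mentaku]

/ɲ/ before /t/ (alveolar) → [n]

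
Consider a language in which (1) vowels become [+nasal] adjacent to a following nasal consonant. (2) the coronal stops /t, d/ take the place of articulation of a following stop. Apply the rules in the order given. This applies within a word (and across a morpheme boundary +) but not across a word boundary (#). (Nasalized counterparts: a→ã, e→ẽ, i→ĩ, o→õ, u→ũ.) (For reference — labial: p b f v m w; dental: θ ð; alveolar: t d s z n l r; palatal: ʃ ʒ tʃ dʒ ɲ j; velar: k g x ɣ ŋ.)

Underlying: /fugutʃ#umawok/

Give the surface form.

Rule 1: /u/ before nasal /m/ → [ũ]
After rule 1: fugutʃ#ũmawok
Rule 2: no segment meets the rule's conditions; no change.

[fugutʃ#ũmawok]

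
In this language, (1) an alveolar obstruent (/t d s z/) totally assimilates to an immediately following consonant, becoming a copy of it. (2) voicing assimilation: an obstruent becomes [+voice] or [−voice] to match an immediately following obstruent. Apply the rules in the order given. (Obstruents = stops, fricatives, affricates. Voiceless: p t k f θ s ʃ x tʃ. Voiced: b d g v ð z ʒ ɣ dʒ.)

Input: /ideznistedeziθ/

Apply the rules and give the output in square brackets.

Rule 1: /z/ before /n/ → [n] (total assimilation)
Rule 1: /s/ before /t/ → [t] (total assimilation)
After rule 1: idennittedeziθ
Rule 2: no segment meets the rule's conditions; no change.

[idennittedeziθ]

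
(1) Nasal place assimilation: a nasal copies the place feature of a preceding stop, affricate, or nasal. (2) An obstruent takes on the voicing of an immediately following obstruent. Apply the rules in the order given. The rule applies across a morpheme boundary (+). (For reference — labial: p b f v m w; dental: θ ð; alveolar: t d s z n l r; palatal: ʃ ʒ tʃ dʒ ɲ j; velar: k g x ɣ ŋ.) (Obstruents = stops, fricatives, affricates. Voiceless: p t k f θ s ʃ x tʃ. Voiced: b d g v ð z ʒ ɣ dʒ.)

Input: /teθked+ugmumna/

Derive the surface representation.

Rule 1: /m/ after /g/ (velar) → [ŋ]
Rule 1: /n/ after /m/ (labial) → [m]
After rule 1: teθked+ugŋumma
Rule 2: no segment meets the rule's conditions; no change.

[teθked+ugŋumma]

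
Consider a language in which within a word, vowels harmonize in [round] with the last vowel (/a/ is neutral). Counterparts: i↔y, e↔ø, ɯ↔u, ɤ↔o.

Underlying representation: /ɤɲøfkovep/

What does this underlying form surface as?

/ø/ harmonizes with /e/ ([-round]) → [e]
/o/ harmonizes with /e/ ([-round]) → [ɤ]

[ɤɲefkɤvep]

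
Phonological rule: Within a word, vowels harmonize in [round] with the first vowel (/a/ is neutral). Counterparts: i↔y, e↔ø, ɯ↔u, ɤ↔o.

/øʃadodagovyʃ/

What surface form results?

no segment meets the rule's conditions; no change.

[øʃadodagovyʃ]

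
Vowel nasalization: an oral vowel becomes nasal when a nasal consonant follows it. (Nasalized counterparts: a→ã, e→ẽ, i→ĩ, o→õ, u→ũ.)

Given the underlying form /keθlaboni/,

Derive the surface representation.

[keθlabõni]

/o/ before nasal /n/ → [õ]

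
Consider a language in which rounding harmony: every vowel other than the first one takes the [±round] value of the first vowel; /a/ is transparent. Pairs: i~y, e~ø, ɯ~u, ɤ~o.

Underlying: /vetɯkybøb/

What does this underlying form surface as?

/y/ harmonizes with /e/ ([-round]) → [i]
/ø/ harmonizes with /e/ ([-round]) → [e]

[vetɯkibeb]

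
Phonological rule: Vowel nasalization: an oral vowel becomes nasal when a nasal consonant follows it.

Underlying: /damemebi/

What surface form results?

[dãmẽmebi]

/a/ before nasal /m/ → [ã]
/e/ before nasal /m/ → [ẽ]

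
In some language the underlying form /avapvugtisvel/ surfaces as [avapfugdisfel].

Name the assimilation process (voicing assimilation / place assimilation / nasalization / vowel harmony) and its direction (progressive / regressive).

voicing assimilation, progressive

/v/→[f] /t/→[d] /v/→[f].
Each target copies a feature from the preceding segment, so the direction is progressive.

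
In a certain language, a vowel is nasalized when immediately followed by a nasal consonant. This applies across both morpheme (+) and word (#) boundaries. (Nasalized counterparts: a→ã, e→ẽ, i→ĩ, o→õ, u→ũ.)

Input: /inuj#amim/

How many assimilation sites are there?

/i/ before nasal /n/ → [ĩ]
/a/ before nasal /m/ → [ã]
/i/ before nasal /m/ → [ĩ]
3 segments change.

3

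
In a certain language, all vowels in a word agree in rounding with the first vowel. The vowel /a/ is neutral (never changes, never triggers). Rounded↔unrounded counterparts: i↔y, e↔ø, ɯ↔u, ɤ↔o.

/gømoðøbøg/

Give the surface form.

no segment meets the rule's conditions; no change.

[gømoðøbøg]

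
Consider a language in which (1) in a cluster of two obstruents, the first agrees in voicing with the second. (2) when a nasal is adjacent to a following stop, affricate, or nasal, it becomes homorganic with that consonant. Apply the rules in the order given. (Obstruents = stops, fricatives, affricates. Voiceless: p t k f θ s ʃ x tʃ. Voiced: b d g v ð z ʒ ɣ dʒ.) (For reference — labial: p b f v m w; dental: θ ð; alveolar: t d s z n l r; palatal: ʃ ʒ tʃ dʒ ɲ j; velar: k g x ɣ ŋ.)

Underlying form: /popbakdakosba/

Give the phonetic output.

Rule 1: /p/ before /b/ (voiced) → [b]
Rule 1: /k/ before /d/ (voiced) → [g]
Rule 1: /s/ before /b/ (voiced) → [z]
After rule 1: pobbagdakozba
Rule 2: no segment meets the rule's conditions; no change.

[pobbagdakozba]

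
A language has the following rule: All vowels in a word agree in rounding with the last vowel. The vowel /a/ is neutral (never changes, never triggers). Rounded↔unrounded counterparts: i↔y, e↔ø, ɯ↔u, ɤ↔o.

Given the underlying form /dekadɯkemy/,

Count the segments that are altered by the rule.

3

/e/ harmonizes with /y/ ([+round]) → [ø]
/ɯ/ harmonizes with /y/ ([+round]) → [u]
/e/ harmonizes with /y/ ([+round]) → [ø]
3 segments change.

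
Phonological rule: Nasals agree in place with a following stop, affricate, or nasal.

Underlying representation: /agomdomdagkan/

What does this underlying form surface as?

/m/ before /d/ (alveolar) → [n]
/m/ before /d/ (alveolar) → [n]

[agondondagkan]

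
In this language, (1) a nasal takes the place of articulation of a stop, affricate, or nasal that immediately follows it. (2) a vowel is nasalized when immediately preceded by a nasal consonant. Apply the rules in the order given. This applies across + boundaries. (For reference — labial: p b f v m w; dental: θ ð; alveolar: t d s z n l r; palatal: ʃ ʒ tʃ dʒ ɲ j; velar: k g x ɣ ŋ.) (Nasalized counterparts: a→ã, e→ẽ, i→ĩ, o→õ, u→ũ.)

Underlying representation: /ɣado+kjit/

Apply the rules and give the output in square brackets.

[ɣado+kjit]

Rule 1: no segment meets the rule's conditions; no change.
After rule 1: ɣado+kjit
Rule 2: no segment meets the rule's conditions; no change.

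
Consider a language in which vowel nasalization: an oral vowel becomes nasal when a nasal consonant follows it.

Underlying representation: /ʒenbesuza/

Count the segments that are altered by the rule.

1

/e/ before nasal /n/ → [ẽ]
1 segment changes.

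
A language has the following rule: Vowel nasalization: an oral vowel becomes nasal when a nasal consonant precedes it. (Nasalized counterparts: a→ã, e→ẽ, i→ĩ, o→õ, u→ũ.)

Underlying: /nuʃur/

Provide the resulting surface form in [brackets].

[nũʃur]

/u/ after nasal /n/ → [ũ]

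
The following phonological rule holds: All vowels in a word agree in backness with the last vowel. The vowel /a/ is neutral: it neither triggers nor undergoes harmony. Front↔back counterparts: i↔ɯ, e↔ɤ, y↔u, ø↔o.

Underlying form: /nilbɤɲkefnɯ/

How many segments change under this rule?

/i/ harmonizes with /ɯ/ ([+back]) → [ɯ]
/e/ harmonizes with /ɯ/ ([+back]) → [ɤ]
2 segments change.

2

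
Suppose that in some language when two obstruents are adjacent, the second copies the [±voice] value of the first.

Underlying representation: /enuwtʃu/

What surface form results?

no segment meets the rule's conditions; no change.

[enuwtʃu]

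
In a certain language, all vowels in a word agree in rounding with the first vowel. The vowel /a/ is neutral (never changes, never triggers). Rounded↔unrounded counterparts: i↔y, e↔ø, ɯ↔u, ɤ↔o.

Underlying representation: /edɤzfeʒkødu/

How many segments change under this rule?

2

/ø/ harmonizes with /e/ ([-round]) → [e]
/u/ harmonizes with /e/ ([-round]) → [ɯ]
2 segments change.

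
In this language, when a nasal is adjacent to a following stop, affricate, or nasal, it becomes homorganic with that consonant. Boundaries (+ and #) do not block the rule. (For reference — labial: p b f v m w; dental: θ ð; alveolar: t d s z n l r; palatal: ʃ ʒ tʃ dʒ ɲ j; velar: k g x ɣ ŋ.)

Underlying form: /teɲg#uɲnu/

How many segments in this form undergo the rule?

/ɲ/ before /g/ (velar) → [ŋ]
/ɲ/ before /n/ (alveolar) → [n]
2 segments change.

2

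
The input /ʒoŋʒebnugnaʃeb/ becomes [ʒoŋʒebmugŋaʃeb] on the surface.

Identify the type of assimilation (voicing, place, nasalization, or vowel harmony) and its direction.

/n/→[m] /n/→[ŋ].
Each target copies a feature from the preceding segment, so the direction is progressive.

place assimilation, progressive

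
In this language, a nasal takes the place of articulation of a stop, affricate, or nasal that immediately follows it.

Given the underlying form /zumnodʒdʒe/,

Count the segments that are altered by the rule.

1

/m/ before /n/ (alveolar) → [n]
1 segment changes.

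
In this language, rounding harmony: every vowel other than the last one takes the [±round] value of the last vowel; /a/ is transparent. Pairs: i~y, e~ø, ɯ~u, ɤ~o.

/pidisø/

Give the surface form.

[pydysø]

/i/ harmonizes with /ø/ ([+round]) → [y]
/i/ harmonizes with /ø/ ([+round]) → [y]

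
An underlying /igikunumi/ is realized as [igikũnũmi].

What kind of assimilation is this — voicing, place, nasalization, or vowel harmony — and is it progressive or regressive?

nasalization, regressive

/u/→[ũ] /u/→[ũ].
Each target copies a feature from the following segment, so the direction is regressive.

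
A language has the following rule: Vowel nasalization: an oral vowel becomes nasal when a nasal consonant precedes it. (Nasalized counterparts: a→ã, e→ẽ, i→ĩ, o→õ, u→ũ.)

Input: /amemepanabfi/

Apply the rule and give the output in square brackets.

[amẽmẽpanãbfi]

/e/ after nasal /m/ → [ẽ]
/e/ after nasal /m/ → [ẽ]
/a/ after nasal /n/ → [ã]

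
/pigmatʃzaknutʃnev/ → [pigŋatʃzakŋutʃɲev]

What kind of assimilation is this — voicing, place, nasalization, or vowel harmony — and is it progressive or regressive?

place assimilation, progressive

/m/→[ŋ] /n/→[ŋ] /n/→[ɲ].
Each target copies a feature from the preceding segment, so the direction is progressive.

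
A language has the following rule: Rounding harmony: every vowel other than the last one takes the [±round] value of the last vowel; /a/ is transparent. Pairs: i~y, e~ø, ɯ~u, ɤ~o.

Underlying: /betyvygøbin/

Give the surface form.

[betivigebin]

/y/ harmonizes with /i/ ([-round]) → [i]
/y/ harmonizes with /i/ ([-round]) → [i]
/ø/ harmonizes with /i/ ([-round]) → [e]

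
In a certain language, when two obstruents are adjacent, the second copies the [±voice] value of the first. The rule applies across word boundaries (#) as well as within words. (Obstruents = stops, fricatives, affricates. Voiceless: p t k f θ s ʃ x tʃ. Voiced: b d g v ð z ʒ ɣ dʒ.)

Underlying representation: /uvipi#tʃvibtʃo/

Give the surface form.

/v/ after /tʃ/ (voiceless) → [f]
/tʃ/ after /b/ (voiced) → [dʒ]

[uvipi#tʃfibdʒo]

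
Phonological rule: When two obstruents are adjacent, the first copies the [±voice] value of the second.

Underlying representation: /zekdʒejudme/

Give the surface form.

/k/ before /dʒ/ (voiced) → [g]

[zegdʒejudme]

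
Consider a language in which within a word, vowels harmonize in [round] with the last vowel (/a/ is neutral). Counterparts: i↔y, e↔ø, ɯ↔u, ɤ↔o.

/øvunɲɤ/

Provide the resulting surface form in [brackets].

[evɯnɲɤ]

/ø/ harmonizes with /ɤ/ ([-round]) → [e]
/u/ harmonizes with /ɤ/ ([-round]) → [ɯ]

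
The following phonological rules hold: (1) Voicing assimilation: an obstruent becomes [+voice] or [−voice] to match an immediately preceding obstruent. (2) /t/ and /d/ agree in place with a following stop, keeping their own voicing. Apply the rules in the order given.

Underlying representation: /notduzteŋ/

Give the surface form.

[nottuzdeŋ]

Rule 1: /d/ after /t/ (voiceless) → [t]
Rule 1: /t/ after /z/ (voiced) → [d]
After rule 1: nottuzdeŋ
Rule 2: no segment meets the rule's conditions; no change.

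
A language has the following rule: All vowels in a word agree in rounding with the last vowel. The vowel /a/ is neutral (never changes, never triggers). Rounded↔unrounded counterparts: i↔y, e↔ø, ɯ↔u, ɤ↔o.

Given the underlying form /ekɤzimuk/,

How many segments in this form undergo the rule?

/e/ harmonizes with /u/ ([+round]) → [ø]
/ɤ/ harmonizes with /u/ ([+round]) → [o]
/i/ harmonizes with /u/ ([+round]) → [y]
3 segments change.

3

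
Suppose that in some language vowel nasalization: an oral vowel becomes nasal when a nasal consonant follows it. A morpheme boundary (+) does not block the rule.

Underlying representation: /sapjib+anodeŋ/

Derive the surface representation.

/a/ before nasal /n/ → [ã]
/e/ before nasal /ŋ/ → [ẽ]

[sapjib+ãnodẽŋ]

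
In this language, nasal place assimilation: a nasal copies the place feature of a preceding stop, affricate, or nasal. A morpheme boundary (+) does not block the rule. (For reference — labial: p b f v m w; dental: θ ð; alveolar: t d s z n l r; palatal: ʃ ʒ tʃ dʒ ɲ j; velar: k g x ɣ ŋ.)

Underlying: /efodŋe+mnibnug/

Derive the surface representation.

/ŋ/ after /d/ (alveolar) → [n]
/n/ after /m/ (labial) → [m]
/n/ after /b/ (labial) → [m]

[efodne+mmibmug]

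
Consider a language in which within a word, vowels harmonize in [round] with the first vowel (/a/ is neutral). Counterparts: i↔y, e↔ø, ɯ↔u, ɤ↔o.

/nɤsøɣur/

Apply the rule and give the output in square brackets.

[nɤseɣɯr]

/ø/ harmonizes with /ɤ/ ([-round]) → [e]
/u/ harmonizes with /ɤ/ ([-round]) → [ɯ]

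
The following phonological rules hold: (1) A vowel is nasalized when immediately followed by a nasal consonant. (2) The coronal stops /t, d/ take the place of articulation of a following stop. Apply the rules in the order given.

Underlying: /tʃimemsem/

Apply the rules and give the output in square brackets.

[tʃĩmẽmsẽm]

Rule 1: /i/ before nasal /m/ → [ĩ]
Rule 1: /e/ before nasal /m/ → [ẽ]
Rule 1: /e/ before nasal /m/ → [ẽ]
After rule 1: tʃĩmẽmsẽm
Rule 2: no segment meets the rule's conditions; no change.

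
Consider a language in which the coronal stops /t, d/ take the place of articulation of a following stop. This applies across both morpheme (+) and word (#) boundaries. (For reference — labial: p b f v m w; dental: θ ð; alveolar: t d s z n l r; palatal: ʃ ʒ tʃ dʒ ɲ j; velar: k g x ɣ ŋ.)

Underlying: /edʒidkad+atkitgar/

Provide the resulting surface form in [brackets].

/d/ before /k/ (velar) → [g]
/t/ before /k/ (velar) → [k]
/t/ before /g/ (velar) → [k]

[edʒigkad+akkikgar]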